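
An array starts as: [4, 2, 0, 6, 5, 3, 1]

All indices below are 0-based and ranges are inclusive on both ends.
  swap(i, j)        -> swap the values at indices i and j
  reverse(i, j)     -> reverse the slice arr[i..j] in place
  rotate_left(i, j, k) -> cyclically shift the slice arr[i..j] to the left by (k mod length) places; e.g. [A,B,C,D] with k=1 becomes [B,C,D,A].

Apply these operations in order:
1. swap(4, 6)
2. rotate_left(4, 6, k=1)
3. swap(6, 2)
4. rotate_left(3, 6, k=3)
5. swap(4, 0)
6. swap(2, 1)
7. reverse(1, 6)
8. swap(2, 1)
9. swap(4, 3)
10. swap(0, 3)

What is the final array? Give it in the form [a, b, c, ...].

After 1 (swap(4, 6)): [4, 2, 0, 6, 1, 3, 5]
After 2 (rotate_left(4, 6, k=1)): [4, 2, 0, 6, 3, 5, 1]
After 3 (swap(6, 2)): [4, 2, 1, 6, 3, 5, 0]
After 4 (rotate_left(3, 6, k=3)): [4, 2, 1, 0, 6, 3, 5]
After 5 (swap(4, 0)): [6, 2, 1, 0, 4, 3, 5]
After 6 (swap(2, 1)): [6, 1, 2, 0, 4, 3, 5]
After 7 (reverse(1, 6)): [6, 5, 3, 4, 0, 2, 1]
After 8 (swap(2, 1)): [6, 3, 5, 4, 0, 2, 1]
After 9 (swap(4, 3)): [6, 3, 5, 0, 4, 2, 1]
After 10 (swap(0, 3)): [0, 3, 5, 6, 4, 2, 1]

Answer: [0, 3, 5, 6, 4, 2, 1]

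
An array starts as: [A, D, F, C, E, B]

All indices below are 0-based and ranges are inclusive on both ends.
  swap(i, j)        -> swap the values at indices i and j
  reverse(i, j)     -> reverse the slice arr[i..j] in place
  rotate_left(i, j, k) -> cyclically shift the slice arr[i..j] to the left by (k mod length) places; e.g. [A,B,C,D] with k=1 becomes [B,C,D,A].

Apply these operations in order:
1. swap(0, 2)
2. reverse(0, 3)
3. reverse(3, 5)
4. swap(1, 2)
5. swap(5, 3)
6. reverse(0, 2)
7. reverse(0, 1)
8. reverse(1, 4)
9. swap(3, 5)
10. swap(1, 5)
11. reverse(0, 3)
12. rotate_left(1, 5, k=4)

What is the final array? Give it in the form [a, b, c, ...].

Answer: [B, E, F, C, D, A]

Derivation:
After 1 (swap(0, 2)): [F, D, A, C, E, B]
After 2 (reverse(0, 3)): [C, A, D, F, E, B]
After 3 (reverse(3, 5)): [C, A, D, B, E, F]
After 4 (swap(1, 2)): [C, D, A, B, E, F]
After 5 (swap(5, 3)): [C, D, A, F, E, B]
After 6 (reverse(0, 2)): [A, D, C, F, E, B]
After 7 (reverse(0, 1)): [D, A, C, F, E, B]
After 8 (reverse(1, 4)): [D, E, F, C, A, B]
After 9 (swap(3, 5)): [D, E, F, B, A, C]
After 10 (swap(1, 5)): [D, C, F, B, A, E]
After 11 (reverse(0, 3)): [B, F, C, D, A, E]
After 12 (rotate_left(1, 5, k=4)): [B, E, F, C, D, A]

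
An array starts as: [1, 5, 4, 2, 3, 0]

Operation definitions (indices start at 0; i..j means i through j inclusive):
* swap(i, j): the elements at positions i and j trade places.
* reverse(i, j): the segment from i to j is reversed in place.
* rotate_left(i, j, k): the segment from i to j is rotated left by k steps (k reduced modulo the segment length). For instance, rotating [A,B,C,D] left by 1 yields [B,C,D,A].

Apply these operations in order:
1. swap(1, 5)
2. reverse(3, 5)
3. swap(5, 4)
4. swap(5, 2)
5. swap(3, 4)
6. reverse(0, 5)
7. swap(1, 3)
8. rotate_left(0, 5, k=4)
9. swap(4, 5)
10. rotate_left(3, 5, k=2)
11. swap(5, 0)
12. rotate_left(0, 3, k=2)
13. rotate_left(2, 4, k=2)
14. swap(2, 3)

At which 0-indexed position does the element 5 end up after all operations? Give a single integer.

Answer: 2

Derivation:
After 1 (swap(1, 5)): [1, 0, 4, 2, 3, 5]
After 2 (reverse(3, 5)): [1, 0, 4, 5, 3, 2]
After 3 (swap(5, 4)): [1, 0, 4, 5, 2, 3]
After 4 (swap(5, 2)): [1, 0, 3, 5, 2, 4]
After 5 (swap(3, 4)): [1, 0, 3, 2, 5, 4]
After 6 (reverse(0, 5)): [4, 5, 2, 3, 0, 1]
After 7 (swap(1, 3)): [4, 3, 2, 5, 0, 1]
After 8 (rotate_left(0, 5, k=4)): [0, 1, 4, 3, 2, 5]
After 9 (swap(4, 5)): [0, 1, 4, 3, 5, 2]
After 10 (rotate_left(3, 5, k=2)): [0, 1, 4, 2, 3, 5]
After 11 (swap(5, 0)): [5, 1, 4, 2, 3, 0]
After 12 (rotate_left(0, 3, k=2)): [4, 2, 5, 1, 3, 0]
After 13 (rotate_left(2, 4, k=2)): [4, 2, 3, 5, 1, 0]
After 14 (swap(2, 3)): [4, 2, 5, 3, 1, 0]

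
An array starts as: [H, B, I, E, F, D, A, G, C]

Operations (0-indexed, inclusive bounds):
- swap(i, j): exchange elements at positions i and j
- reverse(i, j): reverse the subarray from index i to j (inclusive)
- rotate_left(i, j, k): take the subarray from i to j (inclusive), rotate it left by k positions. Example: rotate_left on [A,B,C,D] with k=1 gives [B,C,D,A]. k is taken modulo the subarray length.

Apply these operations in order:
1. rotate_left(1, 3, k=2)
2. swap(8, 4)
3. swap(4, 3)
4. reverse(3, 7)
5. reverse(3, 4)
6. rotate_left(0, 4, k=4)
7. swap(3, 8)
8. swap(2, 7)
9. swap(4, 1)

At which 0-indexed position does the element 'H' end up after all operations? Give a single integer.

Answer: 4

Derivation:
After 1 (rotate_left(1, 3, k=2)): [H, E, B, I, F, D, A, G, C]
After 2 (swap(8, 4)): [H, E, B, I, C, D, A, G, F]
After 3 (swap(4, 3)): [H, E, B, C, I, D, A, G, F]
After 4 (reverse(3, 7)): [H, E, B, G, A, D, I, C, F]
After 5 (reverse(3, 4)): [H, E, B, A, G, D, I, C, F]
After 6 (rotate_left(0, 4, k=4)): [G, H, E, B, A, D, I, C, F]
After 7 (swap(3, 8)): [G, H, E, F, A, D, I, C, B]
After 8 (swap(2, 7)): [G, H, C, F, A, D, I, E, B]
After 9 (swap(4, 1)): [G, A, C, F, H, D, I, E, B]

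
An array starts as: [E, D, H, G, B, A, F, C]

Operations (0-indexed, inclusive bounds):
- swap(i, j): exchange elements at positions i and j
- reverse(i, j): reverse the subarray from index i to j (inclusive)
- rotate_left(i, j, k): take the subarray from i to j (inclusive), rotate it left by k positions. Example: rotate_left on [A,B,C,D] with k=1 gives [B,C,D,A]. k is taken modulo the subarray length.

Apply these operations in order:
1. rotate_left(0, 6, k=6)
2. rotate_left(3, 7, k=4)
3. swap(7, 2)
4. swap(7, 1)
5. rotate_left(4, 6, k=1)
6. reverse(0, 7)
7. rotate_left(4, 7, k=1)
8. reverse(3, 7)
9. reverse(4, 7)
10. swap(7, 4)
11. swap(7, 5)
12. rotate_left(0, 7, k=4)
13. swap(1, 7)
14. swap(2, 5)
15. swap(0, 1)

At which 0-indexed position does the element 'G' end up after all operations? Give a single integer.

After 1 (rotate_left(0, 6, k=6)): [F, E, D, H, G, B, A, C]
After 2 (rotate_left(3, 7, k=4)): [F, E, D, C, H, G, B, A]
After 3 (swap(7, 2)): [F, E, A, C, H, G, B, D]
After 4 (swap(7, 1)): [F, D, A, C, H, G, B, E]
After 5 (rotate_left(4, 6, k=1)): [F, D, A, C, G, B, H, E]
After 6 (reverse(0, 7)): [E, H, B, G, C, A, D, F]
After 7 (rotate_left(4, 7, k=1)): [E, H, B, G, A, D, F, C]
After 8 (reverse(3, 7)): [E, H, B, C, F, D, A, G]
After 9 (reverse(4, 7)): [E, H, B, C, G, A, D, F]
After 10 (swap(7, 4)): [E, H, B, C, F, A, D, G]
After 11 (swap(7, 5)): [E, H, B, C, F, G, D, A]
After 12 (rotate_left(0, 7, k=4)): [F, G, D, A, E, H, B, C]
After 13 (swap(1, 7)): [F, C, D, A, E, H, B, G]
After 14 (swap(2, 5)): [F, C, H, A, E, D, B, G]
After 15 (swap(0, 1)): [C, F, H, A, E, D, B, G]

Answer: 7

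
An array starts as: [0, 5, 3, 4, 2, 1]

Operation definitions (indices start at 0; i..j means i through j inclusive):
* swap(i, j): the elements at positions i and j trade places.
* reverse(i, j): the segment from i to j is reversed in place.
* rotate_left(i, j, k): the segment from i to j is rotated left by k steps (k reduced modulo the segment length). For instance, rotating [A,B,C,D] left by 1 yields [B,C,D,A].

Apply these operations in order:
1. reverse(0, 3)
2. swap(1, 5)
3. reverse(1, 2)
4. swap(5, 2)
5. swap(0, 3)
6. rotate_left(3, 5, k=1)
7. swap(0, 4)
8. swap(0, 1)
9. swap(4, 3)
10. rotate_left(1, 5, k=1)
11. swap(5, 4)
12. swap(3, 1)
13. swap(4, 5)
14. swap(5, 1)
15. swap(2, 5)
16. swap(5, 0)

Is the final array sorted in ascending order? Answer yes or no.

After 1 (reverse(0, 3)): [4, 3, 5, 0, 2, 1]
After 2 (swap(1, 5)): [4, 1, 5, 0, 2, 3]
After 3 (reverse(1, 2)): [4, 5, 1, 0, 2, 3]
After 4 (swap(5, 2)): [4, 5, 3, 0, 2, 1]
After 5 (swap(0, 3)): [0, 5, 3, 4, 2, 1]
After 6 (rotate_left(3, 5, k=1)): [0, 5, 3, 2, 1, 4]
After 7 (swap(0, 4)): [1, 5, 3, 2, 0, 4]
After 8 (swap(0, 1)): [5, 1, 3, 2, 0, 4]
After 9 (swap(4, 3)): [5, 1, 3, 0, 2, 4]
After 10 (rotate_left(1, 5, k=1)): [5, 3, 0, 2, 4, 1]
After 11 (swap(5, 4)): [5, 3, 0, 2, 1, 4]
After 12 (swap(3, 1)): [5, 2, 0, 3, 1, 4]
After 13 (swap(4, 5)): [5, 2, 0, 3, 4, 1]
After 14 (swap(5, 1)): [5, 1, 0, 3, 4, 2]
After 15 (swap(2, 5)): [5, 1, 2, 3, 4, 0]
After 16 (swap(5, 0)): [0, 1, 2, 3, 4, 5]

Answer: yes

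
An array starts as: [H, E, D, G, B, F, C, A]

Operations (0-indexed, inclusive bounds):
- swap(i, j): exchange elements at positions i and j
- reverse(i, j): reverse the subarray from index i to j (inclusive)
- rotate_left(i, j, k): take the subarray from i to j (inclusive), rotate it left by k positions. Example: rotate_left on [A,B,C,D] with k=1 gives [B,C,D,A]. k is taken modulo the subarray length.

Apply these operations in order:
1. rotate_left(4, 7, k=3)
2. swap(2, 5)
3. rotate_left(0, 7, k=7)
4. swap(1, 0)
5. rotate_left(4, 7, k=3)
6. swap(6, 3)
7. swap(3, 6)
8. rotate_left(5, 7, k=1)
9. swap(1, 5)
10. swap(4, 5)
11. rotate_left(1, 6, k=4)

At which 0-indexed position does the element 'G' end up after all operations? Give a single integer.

After 1 (rotate_left(4, 7, k=3)): [H, E, D, G, A, B, F, C]
After 2 (swap(2, 5)): [H, E, B, G, A, D, F, C]
After 3 (rotate_left(0, 7, k=7)): [C, H, E, B, G, A, D, F]
After 4 (swap(1, 0)): [H, C, E, B, G, A, D, F]
After 5 (rotate_left(4, 7, k=3)): [H, C, E, B, F, G, A, D]
After 6 (swap(6, 3)): [H, C, E, A, F, G, B, D]
After 7 (swap(3, 6)): [H, C, E, B, F, G, A, D]
After 8 (rotate_left(5, 7, k=1)): [H, C, E, B, F, A, D, G]
After 9 (swap(1, 5)): [H, A, E, B, F, C, D, G]
After 10 (swap(4, 5)): [H, A, E, B, C, F, D, G]
After 11 (rotate_left(1, 6, k=4)): [H, F, D, A, E, B, C, G]

Answer: 7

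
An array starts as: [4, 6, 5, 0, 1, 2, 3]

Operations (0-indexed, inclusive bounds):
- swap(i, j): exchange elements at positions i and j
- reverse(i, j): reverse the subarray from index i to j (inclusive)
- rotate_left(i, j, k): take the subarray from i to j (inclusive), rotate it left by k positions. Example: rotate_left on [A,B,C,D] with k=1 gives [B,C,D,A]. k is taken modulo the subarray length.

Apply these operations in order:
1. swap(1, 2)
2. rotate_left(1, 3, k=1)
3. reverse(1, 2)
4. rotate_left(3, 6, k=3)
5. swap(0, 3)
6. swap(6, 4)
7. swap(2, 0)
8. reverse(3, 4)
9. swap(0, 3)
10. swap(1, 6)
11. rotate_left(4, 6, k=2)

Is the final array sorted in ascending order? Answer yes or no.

Answer: no

Derivation:
After 1 (swap(1, 2)): [4, 5, 6, 0, 1, 2, 3]
After 2 (rotate_left(1, 3, k=1)): [4, 6, 0, 5, 1, 2, 3]
After 3 (reverse(1, 2)): [4, 0, 6, 5, 1, 2, 3]
After 4 (rotate_left(3, 6, k=3)): [4, 0, 6, 3, 5, 1, 2]
After 5 (swap(0, 3)): [3, 0, 6, 4, 5, 1, 2]
After 6 (swap(6, 4)): [3, 0, 6, 4, 2, 1, 5]
After 7 (swap(2, 0)): [6, 0, 3, 4, 2, 1, 5]
After 8 (reverse(3, 4)): [6, 0, 3, 2, 4, 1, 5]
After 9 (swap(0, 3)): [2, 0, 3, 6, 4, 1, 5]
After 10 (swap(1, 6)): [2, 5, 3, 6, 4, 1, 0]
After 11 (rotate_left(4, 6, k=2)): [2, 5, 3, 6, 0, 4, 1]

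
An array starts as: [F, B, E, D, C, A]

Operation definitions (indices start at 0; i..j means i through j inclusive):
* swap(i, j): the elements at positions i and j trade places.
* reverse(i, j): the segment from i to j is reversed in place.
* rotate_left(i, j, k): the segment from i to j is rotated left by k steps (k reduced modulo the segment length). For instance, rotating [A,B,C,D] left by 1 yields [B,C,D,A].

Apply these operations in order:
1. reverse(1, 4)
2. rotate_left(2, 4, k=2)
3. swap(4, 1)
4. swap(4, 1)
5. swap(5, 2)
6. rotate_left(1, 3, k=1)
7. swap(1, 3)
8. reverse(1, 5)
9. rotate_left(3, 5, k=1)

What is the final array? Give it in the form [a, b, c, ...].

Answer: [F, B, E, D, C, A]

Derivation:
After 1 (reverse(1, 4)): [F, C, D, E, B, A]
After 2 (rotate_left(2, 4, k=2)): [F, C, B, D, E, A]
After 3 (swap(4, 1)): [F, E, B, D, C, A]
After 4 (swap(4, 1)): [F, C, B, D, E, A]
After 5 (swap(5, 2)): [F, C, A, D, E, B]
After 6 (rotate_left(1, 3, k=1)): [F, A, D, C, E, B]
After 7 (swap(1, 3)): [F, C, D, A, E, B]
After 8 (reverse(1, 5)): [F, B, E, A, D, C]
After 9 (rotate_left(3, 5, k=1)): [F, B, E, D, C, A]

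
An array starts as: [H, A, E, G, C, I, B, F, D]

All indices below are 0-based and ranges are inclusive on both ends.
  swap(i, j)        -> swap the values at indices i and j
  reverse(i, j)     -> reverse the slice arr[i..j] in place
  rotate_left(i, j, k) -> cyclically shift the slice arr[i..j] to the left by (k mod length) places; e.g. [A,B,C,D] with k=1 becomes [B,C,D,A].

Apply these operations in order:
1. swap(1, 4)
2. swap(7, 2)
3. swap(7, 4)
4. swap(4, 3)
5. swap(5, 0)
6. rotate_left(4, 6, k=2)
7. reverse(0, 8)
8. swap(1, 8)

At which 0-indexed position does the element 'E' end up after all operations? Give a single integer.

Answer: 5

Derivation:
After 1 (swap(1, 4)): [H, C, E, G, A, I, B, F, D]
After 2 (swap(7, 2)): [H, C, F, G, A, I, B, E, D]
After 3 (swap(7, 4)): [H, C, F, G, E, I, B, A, D]
After 4 (swap(4, 3)): [H, C, F, E, G, I, B, A, D]
After 5 (swap(5, 0)): [I, C, F, E, G, H, B, A, D]
After 6 (rotate_left(4, 6, k=2)): [I, C, F, E, B, G, H, A, D]
After 7 (reverse(0, 8)): [D, A, H, G, B, E, F, C, I]
After 8 (swap(1, 8)): [D, I, H, G, B, E, F, C, A]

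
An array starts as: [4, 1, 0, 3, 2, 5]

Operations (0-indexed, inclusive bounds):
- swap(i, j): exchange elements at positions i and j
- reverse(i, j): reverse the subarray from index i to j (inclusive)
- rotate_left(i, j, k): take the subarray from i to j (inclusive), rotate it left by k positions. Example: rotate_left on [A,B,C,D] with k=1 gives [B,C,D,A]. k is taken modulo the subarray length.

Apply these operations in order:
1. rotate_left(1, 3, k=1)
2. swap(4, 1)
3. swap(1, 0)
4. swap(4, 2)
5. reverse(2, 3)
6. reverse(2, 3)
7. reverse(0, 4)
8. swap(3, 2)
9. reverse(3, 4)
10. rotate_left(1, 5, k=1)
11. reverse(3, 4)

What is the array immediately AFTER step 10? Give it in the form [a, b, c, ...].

Answer: [3, 4, 2, 0, 5, 1]

Derivation:
After 1 (rotate_left(1, 3, k=1)): [4, 0, 3, 1, 2, 5]
After 2 (swap(4, 1)): [4, 2, 3, 1, 0, 5]
After 3 (swap(1, 0)): [2, 4, 3, 1, 0, 5]
After 4 (swap(4, 2)): [2, 4, 0, 1, 3, 5]
After 5 (reverse(2, 3)): [2, 4, 1, 0, 3, 5]
After 6 (reverse(2, 3)): [2, 4, 0, 1, 3, 5]
After 7 (reverse(0, 4)): [3, 1, 0, 4, 2, 5]
After 8 (swap(3, 2)): [3, 1, 4, 0, 2, 5]
After 9 (reverse(3, 4)): [3, 1, 4, 2, 0, 5]
After 10 (rotate_left(1, 5, k=1)): [3, 4, 2, 0, 5, 1]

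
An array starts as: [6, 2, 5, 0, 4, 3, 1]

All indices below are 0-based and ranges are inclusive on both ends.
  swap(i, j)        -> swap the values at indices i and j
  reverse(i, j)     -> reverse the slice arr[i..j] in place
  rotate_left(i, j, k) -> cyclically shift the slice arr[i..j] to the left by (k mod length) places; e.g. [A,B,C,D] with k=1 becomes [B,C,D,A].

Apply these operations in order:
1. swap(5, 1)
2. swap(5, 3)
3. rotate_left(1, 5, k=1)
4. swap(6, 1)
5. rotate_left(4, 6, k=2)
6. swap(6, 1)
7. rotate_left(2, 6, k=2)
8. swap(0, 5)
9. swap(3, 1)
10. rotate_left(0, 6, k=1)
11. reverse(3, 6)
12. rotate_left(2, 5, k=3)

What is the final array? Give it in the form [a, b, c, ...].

After 1 (swap(5, 1)): [6, 3, 5, 0, 4, 2, 1]
After 2 (swap(5, 3)): [6, 3, 5, 2, 4, 0, 1]
After 3 (rotate_left(1, 5, k=1)): [6, 5, 2, 4, 0, 3, 1]
After 4 (swap(6, 1)): [6, 1, 2, 4, 0, 3, 5]
After 5 (rotate_left(4, 6, k=2)): [6, 1, 2, 4, 5, 0, 3]
After 6 (swap(6, 1)): [6, 3, 2, 4, 5, 0, 1]
After 7 (rotate_left(2, 6, k=2)): [6, 3, 5, 0, 1, 2, 4]
After 8 (swap(0, 5)): [2, 3, 5, 0, 1, 6, 4]
After 9 (swap(3, 1)): [2, 0, 5, 3, 1, 6, 4]
After 10 (rotate_left(0, 6, k=1)): [0, 5, 3, 1, 6, 4, 2]
After 11 (reverse(3, 6)): [0, 5, 3, 2, 4, 6, 1]
After 12 (rotate_left(2, 5, k=3)): [0, 5, 6, 3, 2, 4, 1]

Answer: [0, 5, 6, 3, 2, 4, 1]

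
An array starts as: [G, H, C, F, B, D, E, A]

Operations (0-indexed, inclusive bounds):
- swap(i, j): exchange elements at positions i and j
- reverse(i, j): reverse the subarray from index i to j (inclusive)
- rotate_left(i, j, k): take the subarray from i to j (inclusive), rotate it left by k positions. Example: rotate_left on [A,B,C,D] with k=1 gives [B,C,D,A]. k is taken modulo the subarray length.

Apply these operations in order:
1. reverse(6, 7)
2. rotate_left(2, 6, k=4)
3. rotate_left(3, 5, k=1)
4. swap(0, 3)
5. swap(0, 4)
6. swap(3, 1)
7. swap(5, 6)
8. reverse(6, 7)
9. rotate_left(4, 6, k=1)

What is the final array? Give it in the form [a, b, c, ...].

After 1 (reverse(6, 7)): [G, H, C, F, B, D, A, E]
After 2 (rotate_left(2, 6, k=4)): [G, H, A, C, F, B, D, E]
After 3 (rotate_left(3, 5, k=1)): [G, H, A, F, B, C, D, E]
After 4 (swap(0, 3)): [F, H, A, G, B, C, D, E]
After 5 (swap(0, 4)): [B, H, A, G, F, C, D, E]
After 6 (swap(3, 1)): [B, G, A, H, F, C, D, E]
After 7 (swap(5, 6)): [B, G, A, H, F, D, C, E]
After 8 (reverse(6, 7)): [B, G, A, H, F, D, E, C]
After 9 (rotate_left(4, 6, k=1)): [B, G, A, H, D, E, F, C]

Answer: [B, G, A, H, D, E, F, C]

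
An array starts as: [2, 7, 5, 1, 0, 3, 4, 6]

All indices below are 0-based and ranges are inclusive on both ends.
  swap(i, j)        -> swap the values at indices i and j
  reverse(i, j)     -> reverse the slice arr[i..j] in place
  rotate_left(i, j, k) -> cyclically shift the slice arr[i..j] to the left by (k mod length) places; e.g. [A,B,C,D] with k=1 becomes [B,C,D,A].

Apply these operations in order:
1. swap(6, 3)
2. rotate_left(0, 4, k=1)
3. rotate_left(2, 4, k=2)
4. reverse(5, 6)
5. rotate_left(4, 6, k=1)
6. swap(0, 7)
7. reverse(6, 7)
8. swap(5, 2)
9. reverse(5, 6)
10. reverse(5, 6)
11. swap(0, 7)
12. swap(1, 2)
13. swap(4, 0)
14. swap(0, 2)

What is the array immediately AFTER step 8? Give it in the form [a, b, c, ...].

Answer: [6, 5, 3, 4, 1, 2, 7, 0]

Derivation:
After 1 (swap(6, 3)): [2, 7, 5, 4, 0, 3, 1, 6]
After 2 (rotate_left(0, 4, k=1)): [7, 5, 4, 0, 2, 3, 1, 6]
After 3 (rotate_left(2, 4, k=2)): [7, 5, 2, 4, 0, 3, 1, 6]
After 4 (reverse(5, 6)): [7, 5, 2, 4, 0, 1, 3, 6]
After 5 (rotate_left(4, 6, k=1)): [7, 5, 2, 4, 1, 3, 0, 6]
After 6 (swap(0, 7)): [6, 5, 2, 4, 1, 3, 0, 7]
After 7 (reverse(6, 7)): [6, 5, 2, 4, 1, 3, 7, 0]
After 8 (swap(5, 2)): [6, 5, 3, 4, 1, 2, 7, 0]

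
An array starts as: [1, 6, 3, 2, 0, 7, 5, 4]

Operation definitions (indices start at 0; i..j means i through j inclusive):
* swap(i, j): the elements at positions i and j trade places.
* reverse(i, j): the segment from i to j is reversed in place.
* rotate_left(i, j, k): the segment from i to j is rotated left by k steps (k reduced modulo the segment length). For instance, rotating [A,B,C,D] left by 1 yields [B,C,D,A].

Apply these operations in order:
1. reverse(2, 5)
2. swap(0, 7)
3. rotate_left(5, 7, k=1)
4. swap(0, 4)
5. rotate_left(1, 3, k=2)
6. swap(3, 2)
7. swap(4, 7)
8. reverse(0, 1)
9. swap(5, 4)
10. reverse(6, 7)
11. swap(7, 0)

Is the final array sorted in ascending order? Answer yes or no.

Answer: no

Derivation:
After 1 (reverse(2, 5)): [1, 6, 7, 0, 2, 3, 5, 4]
After 2 (swap(0, 7)): [4, 6, 7, 0, 2, 3, 5, 1]
After 3 (rotate_left(5, 7, k=1)): [4, 6, 7, 0, 2, 5, 1, 3]
After 4 (swap(0, 4)): [2, 6, 7, 0, 4, 5, 1, 3]
After 5 (rotate_left(1, 3, k=2)): [2, 0, 6, 7, 4, 5, 1, 3]
After 6 (swap(3, 2)): [2, 0, 7, 6, 4, 5, 1, 3]
After 7 (swap(4, 7)): [2, 0, 7, 6, 3, 5, 1, 4]
After 8 (reverse(0, 1)): [0, 2, 7, 6, 3, 5, 1, 4]
After 9 (swap(5, 4)): [0, 2, 7, 6, 5, 3, 1, 4]
After 10 (reverse(6, 7)): [0, 2, 7, 6, 5, 3, 4, 1]
After 11 (swap(7, 0)): [1, 2, 7, 6, 5, 3, 4, 0]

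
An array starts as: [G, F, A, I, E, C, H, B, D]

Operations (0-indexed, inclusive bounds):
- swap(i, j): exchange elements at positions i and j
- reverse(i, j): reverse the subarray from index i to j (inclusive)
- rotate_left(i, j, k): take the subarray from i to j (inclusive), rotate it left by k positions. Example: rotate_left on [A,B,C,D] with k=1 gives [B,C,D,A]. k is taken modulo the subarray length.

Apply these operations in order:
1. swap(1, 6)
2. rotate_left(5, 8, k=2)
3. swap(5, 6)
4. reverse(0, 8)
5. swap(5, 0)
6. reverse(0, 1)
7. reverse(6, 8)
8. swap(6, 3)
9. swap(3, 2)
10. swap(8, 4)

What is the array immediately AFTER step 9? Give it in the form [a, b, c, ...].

Answer: [C, I, G, B, E, F, D, H, A]

Derivation:
After 1 (swap(1, 6)): [G, H, A, I, E, C, F, B, D]
After 2 (rotate_left(5, 8, k=2)): [G, H, A, I, E, B, D, C, F]
After 3 (swap(5, 6)): [G, H, A, I, E, D, B, C, F]
After 4 (reverse(0, 8)): [F, C, B, D, E, I, A, H, G]
After 5 (swap(5, 0)): [I, C, B, D, E, F, A, H, G]
After 6 (reverse(0, 1)): [C, I, B, D, E, F, A, H, G]
After 7 (reverse(6, 8)): [C, I, B, D, E, F, G, H, A]
After 8 (swap(6, 3)): [C, I, B, G, E, F, D, H, A]
After 9 (swap(3, 2)): [C, I, G, B, E, F, D, H, A]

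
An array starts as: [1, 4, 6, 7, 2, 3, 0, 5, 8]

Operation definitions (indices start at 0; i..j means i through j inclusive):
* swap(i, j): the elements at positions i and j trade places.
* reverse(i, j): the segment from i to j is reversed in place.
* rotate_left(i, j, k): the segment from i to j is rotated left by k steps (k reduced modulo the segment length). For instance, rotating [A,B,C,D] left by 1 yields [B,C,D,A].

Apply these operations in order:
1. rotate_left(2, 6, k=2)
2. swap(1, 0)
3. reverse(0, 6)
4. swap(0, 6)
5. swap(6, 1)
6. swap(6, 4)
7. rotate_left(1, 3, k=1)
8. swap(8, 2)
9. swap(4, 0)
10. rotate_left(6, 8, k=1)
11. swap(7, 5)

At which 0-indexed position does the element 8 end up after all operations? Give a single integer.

Answer: 2

Derivation:
After 1 (rotate_left(2, 6, k=2)): [1, 4, 2, 3, 0, 6, 7, 5, 8]
After 2 (swap(1, 0)): [4, 1, 2, 3, 0, 6, 7, 5, 8]
After 3 (reverse(0, 6)): [7, 6, 0, 3, 2, 1, 4, 5, 8]
After 4 (swap(0, 6)): [4, 6, 0, 3, 2, 1, 7, 5, 8]
After 5 (swap(6, 1)): [4, 7, 0, 3, 2, 1, 6, 5, 8]
After 6 (swap(6, 4)): [4, 7, 0, 3, 6, 1, 2, 5, 8]
After 7 (rotate_left(1, 3, k=1)): [4, 0, 3, 7, 6, 1, 2, 5, 8]
After 8 (swap(8, 2)): [4, 0, 8, 7, 6, 1, 2, 5, 3]
After 9 (swap(4, 0)): [6, 0, 8, 7, 4, 1, 2, 5, 3]
After 10 (rotate_left(6, 8, k=1)): [6, 0, 8, 7, 4, 1, 5, 3, 2]
After 11 (swap(7, 5)): [6, 0, 8, 7, 4, 3, 5, 1, 2]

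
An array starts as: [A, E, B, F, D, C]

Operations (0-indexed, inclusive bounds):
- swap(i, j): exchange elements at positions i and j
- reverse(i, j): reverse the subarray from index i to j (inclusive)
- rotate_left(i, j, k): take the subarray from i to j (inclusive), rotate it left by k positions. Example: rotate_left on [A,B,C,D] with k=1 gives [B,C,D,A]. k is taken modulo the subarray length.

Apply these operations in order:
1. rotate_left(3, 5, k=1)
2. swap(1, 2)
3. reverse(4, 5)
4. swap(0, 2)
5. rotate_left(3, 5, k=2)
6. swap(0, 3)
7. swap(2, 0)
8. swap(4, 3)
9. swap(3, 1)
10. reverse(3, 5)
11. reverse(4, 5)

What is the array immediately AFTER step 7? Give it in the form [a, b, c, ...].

After 1 (rotate_left(3, 5, k=1)): [A, E, B, D, C, F]
After 2 (swap(1, 2)): [A, B, E, D, C, F]
After 3 (reverse(4, 5)): [A, B, E, D, F, C]
After 4 (swap(0, 2)): [E, B, A, D, F, C]
After 5 (rotate_left(3, 5, k=2)): [E, B, A, C, D, F]
After 6 (swap(0, 3)): [C, B, A, E, D, F]
After 7 (swap(2, 0)): [A, B, C, E, D, F]

Answer: [A, B, C, E, D, F]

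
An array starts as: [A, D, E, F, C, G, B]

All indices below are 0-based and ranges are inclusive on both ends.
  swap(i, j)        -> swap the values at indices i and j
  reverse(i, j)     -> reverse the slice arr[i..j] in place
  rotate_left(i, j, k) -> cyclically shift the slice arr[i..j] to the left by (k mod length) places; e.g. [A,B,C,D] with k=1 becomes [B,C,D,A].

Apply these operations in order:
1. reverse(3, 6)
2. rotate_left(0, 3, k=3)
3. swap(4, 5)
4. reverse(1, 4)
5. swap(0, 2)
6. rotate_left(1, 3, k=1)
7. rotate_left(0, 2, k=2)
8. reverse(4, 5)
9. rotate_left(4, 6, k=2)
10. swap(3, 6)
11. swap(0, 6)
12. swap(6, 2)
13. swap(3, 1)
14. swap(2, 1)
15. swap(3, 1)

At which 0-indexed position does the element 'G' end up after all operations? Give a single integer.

Answer: 5

Derivation:
After 1 (reverse(3, 6)): [A, D, E, B, G, C, F]
After 2 (rotate_left(0, 3, k=3)): [B, A, D, E, G, C, F]
After 3 (swap(4, 5)): [B, A, D, E, C, G, F]
After 4 (reverse(1, 4)): [B, C, E, D, A, G, F]
After 5 (swap(0, 2)): [E, C, B, D, A, G, F]
After 6 (rotate_left(1, 3, k=1)): [E, B, D, C, A, G, F]
After 7 (rotate_left(0, 2, k=2)): [D, E, B, C, A, G, F]
After 8 (reverse(4, 5)): [D, E, B, C, G, A, F]
After 9 (rotate_left(4, 6, k=2)): [D, E, B, C, F, G, A]
After 10 (swap(3, 6)): [D, E, B, A, F, G, C]
After 11 (swap(0, 6)): [C, E, B, A, F, G, D]
After 12 (swap(6, 2)): [C, E, D, A, F, G, B]
After 13 (swap(3, 1)): [C, A, D, E, F, G, B]
After 14 (swap(2, 1)): [C, D, A, E, F, G, B]
After 15 (swap(3, 1)): [C, E, A, D, F, G, B]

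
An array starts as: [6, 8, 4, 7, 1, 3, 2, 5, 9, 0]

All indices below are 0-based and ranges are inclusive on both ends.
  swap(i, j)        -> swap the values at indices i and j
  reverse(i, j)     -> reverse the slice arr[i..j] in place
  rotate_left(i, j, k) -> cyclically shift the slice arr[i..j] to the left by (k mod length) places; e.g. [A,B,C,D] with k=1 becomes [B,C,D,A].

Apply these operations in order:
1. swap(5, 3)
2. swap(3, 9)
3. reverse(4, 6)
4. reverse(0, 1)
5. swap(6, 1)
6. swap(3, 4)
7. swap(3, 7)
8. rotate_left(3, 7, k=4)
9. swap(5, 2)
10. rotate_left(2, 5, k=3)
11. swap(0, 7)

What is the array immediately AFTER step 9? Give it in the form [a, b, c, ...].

Answer: [8, 1, 0, 2, 5, 4, 7, 6, 9, 3]

Derivation:
After 1 (swap(5, 3)): [6, 8, 4, 3, 1, 7, 2, 5, 9, 0]
After 2 (swap(3, 9)): [6, 8, 4, 0, 1, 7, 2, 5, 9, 3]
After 3 (reverse(4, 6)): [6, 8, 4, 0, 2, 7, 1, 5, 9, 3]
After 4 (reverse(0, 1)): [8, 6, 4, 0, 2, 7, 1, 5, 9, 3]
After 5 (swap(6, 1)): [8, 1, 4, 0, 2, 7, 6, 5, 9, 3]
After 6 (swap(3, 4)): [8, 1, 4, 2, 0, 7, 6, 5, 9, 3]
After 7 (swap(3, 7)): [8, 1, 4, 5, 0, 7, 6, 2, 9, 3]
After 8 (rotate_left(3, 7, k=4)): [8, 1, 4, 2, 5, 0, 7, 6, 9, 3]
After 9 (swap(5, 2)): [8, 1, 0, 2, 5, 4, 7, 6, 9, 3]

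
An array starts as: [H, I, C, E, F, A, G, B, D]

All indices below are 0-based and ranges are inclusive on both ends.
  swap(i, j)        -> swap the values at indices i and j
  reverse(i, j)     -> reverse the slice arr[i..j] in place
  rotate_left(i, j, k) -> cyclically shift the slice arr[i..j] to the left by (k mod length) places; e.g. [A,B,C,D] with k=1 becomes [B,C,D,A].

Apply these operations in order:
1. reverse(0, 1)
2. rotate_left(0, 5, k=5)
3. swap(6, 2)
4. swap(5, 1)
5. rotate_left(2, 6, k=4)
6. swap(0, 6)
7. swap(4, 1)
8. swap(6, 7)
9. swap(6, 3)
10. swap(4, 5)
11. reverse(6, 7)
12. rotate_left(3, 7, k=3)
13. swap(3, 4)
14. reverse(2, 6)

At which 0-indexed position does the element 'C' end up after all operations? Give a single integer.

After 1 (reverse(0, 1)): [I, H, C, E, F, A, G, B, D]
After 2 (rotate_left(0, 5, k=5)): [A, I, H, C, E, F, G, B, D]
After 3 (swap(6, 2)): [A, I, G, C, E, F, H, B, D]
After 4 (swap(5, 1)): [A, F, G, C, E, I, H, B, D]
After 5 (rotate_left(2, 6, k=4)): [A, F, H, G, C, E, I, B, D]
After 6 (swap(0, 6)): [I, F, H, G, C, E, A, B, D]
After 7 (swap(4, 1)): [I, C, H, G, F, E, A, B, D]
After 8 (swap(6, 7)): [I, C, H, G, F, E, B, A, D]
After 9 (swap(6, 3)): [I, C, H, B, F, E, G, A, D]
After 10 (swap(4, 5)): [I, C, H, B, E, F, G, A, D]
After 11 (reverse(6, 7)): [I, C, H, B, E, F, A, G, D]
After 12 (rotate_left(3, 7, k=3)): [I, C, H, A, G, B, E, F, D]
After 13 (swap(3, 4)): [I, C, H, G, A, B, E, F, D]
After 14 (reverse(2, 6)): [I, C, E, B, A, G, H, F, D]

Answer: 1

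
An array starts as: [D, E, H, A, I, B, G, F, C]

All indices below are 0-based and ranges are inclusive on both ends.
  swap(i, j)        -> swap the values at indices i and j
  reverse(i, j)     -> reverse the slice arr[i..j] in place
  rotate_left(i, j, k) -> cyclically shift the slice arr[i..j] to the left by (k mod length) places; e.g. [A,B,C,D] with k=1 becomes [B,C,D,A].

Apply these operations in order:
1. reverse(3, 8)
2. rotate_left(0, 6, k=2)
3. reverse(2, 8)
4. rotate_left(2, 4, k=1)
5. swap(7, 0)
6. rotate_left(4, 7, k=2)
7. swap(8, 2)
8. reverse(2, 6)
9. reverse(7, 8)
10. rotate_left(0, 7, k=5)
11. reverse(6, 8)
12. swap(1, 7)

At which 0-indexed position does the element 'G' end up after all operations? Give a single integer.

Answer: 3

Derivation:
After 1 (reverse(3, 8)): [D, E, H, C, F, G, B, I, A]
After 2 (rotate_left(0, 6, k=2)): [H, C, F, G, B, D, E, I, A]
After 3 (reverse(2, 8)): [H, C, A, I, E, D, B, G, F]
After 4 (rotate_left(2, 4, k=1)): [H, C, I, E, A, D, B, G, F]
After 5 (swap(7, 0)): [G, C, I, E, A, D, B, H, F]
After 6 (rotate_left(4, 7, k=2)): [G, C, I, E, B, H, A, D, F]
After 7 (swap(8, 2)): [G, C, F, E, B, H, A, D, I]
After 8 (reverse(2, 6)): [G, C, A, H, B, E, F, D, I]
After 9 (reverse(7, 8)): [G, C, A, H, B, E, F, I, D]
After 10 (rotate_left(0, 7, k=5)): [E, F, I, G, C, A, H, B, D]
After 11 (reverse(6, 8)): [E, F, I, G, C, A, D, B, H]
After 12 (swap(1, 7)): [E, B, I, G, C, A, D, F, H]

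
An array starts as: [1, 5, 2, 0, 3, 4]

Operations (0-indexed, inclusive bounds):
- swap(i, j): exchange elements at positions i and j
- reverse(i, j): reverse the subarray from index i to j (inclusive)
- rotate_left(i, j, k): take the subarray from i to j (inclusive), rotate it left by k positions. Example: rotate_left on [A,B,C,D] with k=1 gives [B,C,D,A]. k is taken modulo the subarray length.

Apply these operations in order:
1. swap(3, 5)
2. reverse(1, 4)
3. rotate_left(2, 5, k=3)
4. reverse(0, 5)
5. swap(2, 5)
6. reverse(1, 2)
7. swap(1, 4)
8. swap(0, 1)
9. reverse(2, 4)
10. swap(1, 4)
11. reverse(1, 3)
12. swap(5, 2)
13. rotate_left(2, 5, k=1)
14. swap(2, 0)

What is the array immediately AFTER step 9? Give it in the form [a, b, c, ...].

Answer: [3, 5, 1, 0, 2, 4]

Derivation:
After 1 (swap(3, 5)): [1, 5, 2, 4, 3, 0]
After 2 (reverse(1, 4)): [1, 3, 4, 2, 5, 0]
After 3 (rotate_left(2, 5, k=3)): [1, 3, 0, 4, 2, 5]
After 4 (reverse(0, 5)): [5, 2, 4, 0, 3, 1]
After 5 (swap(2, 5)): [5, 2, 1, 0, 3, 4]
After 6 (reverse(1, 2)): [5, 1, 2, 0, 3, 4]
After 7 (swap(1, 4)): [5, 3, 2, 0, 1, 4]
After 8 (swap(0, 1)): [3, 5, 2, 0, 1, 4]
After 9 (reverse(2, 4)): [3, 5, 1, 0, 2, 4]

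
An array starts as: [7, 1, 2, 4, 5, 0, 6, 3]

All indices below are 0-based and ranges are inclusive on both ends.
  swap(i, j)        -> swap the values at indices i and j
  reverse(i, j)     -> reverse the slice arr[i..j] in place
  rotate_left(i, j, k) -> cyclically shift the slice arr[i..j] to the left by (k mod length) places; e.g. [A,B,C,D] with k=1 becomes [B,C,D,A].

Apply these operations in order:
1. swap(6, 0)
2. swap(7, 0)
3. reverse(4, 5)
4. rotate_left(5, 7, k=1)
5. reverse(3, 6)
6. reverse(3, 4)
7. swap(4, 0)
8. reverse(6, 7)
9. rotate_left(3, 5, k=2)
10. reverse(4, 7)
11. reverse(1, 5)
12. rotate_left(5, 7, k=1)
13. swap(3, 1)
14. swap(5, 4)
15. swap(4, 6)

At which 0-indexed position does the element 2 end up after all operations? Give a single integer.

After 1 (swap(6, 0)): [6, 1, 2, 4, 5, 0, 7, 3]
After 2 (swap(7, 0)): [3, 1, 2, 4, 5, 0, 7, 6]
After 3 (reverse(4, 5)): [3, 1, 2, 4, 0, 5, 7, 6]
After 4 (rotate_left(5, 7, k=1)): [3, 1, 2, 4, 0, 7, 6, 5]
After 5 (reverse(3, 6)): [3, 1, 2, 6, 7, 0, 4, 5]
After 6 (reverse(3, 4)): [3, 1, 2, 7, 6, 0, 4, 5]
After 7 (swap(4, 0)): [6, 1, 2, 7, 3, 0, 4, 5]
After 8 (reverse(6, 7)): [6, 1, 2, 7, 3, 0, 5, 4]
After 9 (rotate_left(3, 5, k=2)): [6, 1, 2, 0, 7, 3, 5, 4]
After 10 (reverse(4, 7)): [6, 1, 2, 0, 4, 5, 3, 7]
After 11 (reverse(1, 5)): [6, 5, 4, 0, 2, 1, 3, 7]
After 12 (rotate_left(5, 7, k=1)): [6, 5, 4, 0, 2, 3, 7, 1]
After 13 (swap(3, 1)): [6, 0, 4, 5, 2, 3, 7, 1]
After 14 (swap(5, 4)): [6, 0, 4, 5, 3, 2, 7, 1]
After 15 (swap(4, 6)): [6, 0, 4, 5, 7, 2, 3, 1]

Answer: 5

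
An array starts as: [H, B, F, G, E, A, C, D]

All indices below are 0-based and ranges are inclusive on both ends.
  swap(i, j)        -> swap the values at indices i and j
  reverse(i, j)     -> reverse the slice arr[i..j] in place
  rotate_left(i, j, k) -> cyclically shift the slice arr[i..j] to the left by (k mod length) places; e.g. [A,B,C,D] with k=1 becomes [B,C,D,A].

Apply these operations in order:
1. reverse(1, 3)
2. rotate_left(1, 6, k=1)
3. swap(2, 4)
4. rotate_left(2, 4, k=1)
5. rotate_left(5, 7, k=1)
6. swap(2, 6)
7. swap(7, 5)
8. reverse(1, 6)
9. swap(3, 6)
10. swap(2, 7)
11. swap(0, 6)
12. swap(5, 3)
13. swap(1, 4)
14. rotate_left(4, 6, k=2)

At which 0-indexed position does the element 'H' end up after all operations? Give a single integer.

After 1 (reverse(1, 3)): [H, G, F, B, E, A, C, D]
After 2 (rotate_left(1, 6, k=1)): [H, F, B, E, A, C, G, D]
After 3 (swap(2, 4)): [H, F, A, E, B, C, G, D]
After 4 (rotate_left(2, 4, k=1)): [H, F, E, B, A, C, G, D]
After 5 (rotate_left(5, 7, k=1)): [H, F, E, B, A, G, D, C]
After 6 (swap(2, 6)): [H, F, D, B, A, G, E, C]
After 7 (swap(7, 5)): [H, F, D, B, A, C, E, G]
After 8 (reverse(1, 6)): [H, E, C, A, B, D, F, G]
After 9 (swap(3, 6)): [H, E, C, F, B, D, A, G]
After 10 (swap(2, 7)): [H, E, G, F, B, D, A, C]
After 11 (swap(0, 6)): [A, E, G, F, B, D, H, C]
After 12 (swap(5, 3)): [A, E, G, D, B, F, H, C]
After 13 (swap(1, 4)): [A, B, G, D, E, F, H, C]
After 14 (rotate_left(4, 6, k=2)): [A, B, G, D, H, E, F, C]

Answer: 4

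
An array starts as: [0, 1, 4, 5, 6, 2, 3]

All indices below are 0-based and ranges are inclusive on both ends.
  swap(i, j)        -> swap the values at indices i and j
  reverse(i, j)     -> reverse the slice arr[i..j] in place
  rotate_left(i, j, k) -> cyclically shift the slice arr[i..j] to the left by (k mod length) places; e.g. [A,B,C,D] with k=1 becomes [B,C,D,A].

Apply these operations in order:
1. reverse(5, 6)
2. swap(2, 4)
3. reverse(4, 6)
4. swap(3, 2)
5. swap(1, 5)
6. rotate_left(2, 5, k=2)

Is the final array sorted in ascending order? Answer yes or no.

Answer: no

Derivation:
After 1 (reverse(5, 6)): [0, 1, 4, 5, 6, 3, 2]
After 2 (swap(2, 4)): [0, 1, 6, 5, 4, 3, 2]
After 3 (reverse(4, 6)): [0, 1, 6, 5, 2, 3, 4]
After 4 (swap(3, 2)): [0, 1, 5, 6, 2, 3, 4]
After 5 (swap(1, 5)): [0, 3, 5, 6, 2, 1, 4]
After 6 (rotate_left(2, 5, k=2)): [0, 3, 2, 1, 5, 6, 4]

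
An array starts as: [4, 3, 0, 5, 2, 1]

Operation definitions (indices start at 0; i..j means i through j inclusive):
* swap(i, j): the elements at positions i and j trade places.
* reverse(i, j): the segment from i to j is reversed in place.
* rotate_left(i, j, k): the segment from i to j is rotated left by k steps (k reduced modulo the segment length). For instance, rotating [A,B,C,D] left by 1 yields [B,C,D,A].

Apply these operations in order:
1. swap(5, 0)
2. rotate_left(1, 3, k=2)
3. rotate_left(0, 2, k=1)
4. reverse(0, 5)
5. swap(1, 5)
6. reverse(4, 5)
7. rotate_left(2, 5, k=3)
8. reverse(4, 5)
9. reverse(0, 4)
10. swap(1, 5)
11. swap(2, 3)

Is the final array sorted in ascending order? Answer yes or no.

After 1 (swap(5, 0)): [1, 3, 0, 5, 2, 4]
After 2 (rotate_left(1, 3, k=2)): [1, 5, 3, 0, 2, 4]
After 3 (rotate_left(0, 2, k=1)): [5, 3, 1, 0, 2, 4]
After 4 (reverse(0, 5)): [4, 2, 0, 1, 3, 5]
After 5 (swap(1, 5)): [4, 5, 0, 1, 3, 2]
After 6 (reverse(4, 5)): [4, 5, 0, 1, 2, 3]
After 7 (rotate_left(2, 5, k=3)): [4, 5, 3, 0, 1, 2]
After 8 (reverse(4, 5)): [4, 5, 3, 0, 2, 1]
After 9 (reverse(0, 4)): [2, 0, 3, 5, 4, 1]
After 10 (swap(1, 5)): [2, 1, 3, 5, 4, 0]
After 11 (swap(2, 3)): [2, 1, 5, 3, 4, 0]

Answer: no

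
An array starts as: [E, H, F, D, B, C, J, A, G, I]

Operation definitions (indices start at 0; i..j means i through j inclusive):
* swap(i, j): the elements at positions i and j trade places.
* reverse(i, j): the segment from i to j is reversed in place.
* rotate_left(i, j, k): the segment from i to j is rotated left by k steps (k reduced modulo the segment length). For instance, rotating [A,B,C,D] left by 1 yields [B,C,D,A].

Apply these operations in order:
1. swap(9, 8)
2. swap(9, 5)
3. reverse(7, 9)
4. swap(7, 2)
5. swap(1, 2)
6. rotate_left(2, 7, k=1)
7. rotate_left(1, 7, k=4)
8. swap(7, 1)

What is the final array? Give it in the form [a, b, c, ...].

After 1 (swap(9, 8)): [E, H, F, D, B, C, J, A, I, G]
After 2 (swap(9, 5)): [E, H, F, D, B, G, J, A, I, C]
After 3 (reverse(7, 9)): [E, H, F, D, B, G, J, C, I, A]
After 4 (swap(7, 2)): [E, H, C, D, B, G, J, F, I, A]
After 5 (swap(1, 2)): [E, C, H, D, B, G, J, F, I, A]
After 6 (rotate_left(2, 7, k=1)): [E, C, D, B, G, J, F, H, I, A]
After 7 (rotate_left(1, 7, k=4)): [E, J, F, H, C, D, B, G, I, A]
After 8 (swap(7, 1)): [E, G, F, H, C, D, B, J, I, A]

Answer: [E, G, F, H, C, D, B, J, I, A]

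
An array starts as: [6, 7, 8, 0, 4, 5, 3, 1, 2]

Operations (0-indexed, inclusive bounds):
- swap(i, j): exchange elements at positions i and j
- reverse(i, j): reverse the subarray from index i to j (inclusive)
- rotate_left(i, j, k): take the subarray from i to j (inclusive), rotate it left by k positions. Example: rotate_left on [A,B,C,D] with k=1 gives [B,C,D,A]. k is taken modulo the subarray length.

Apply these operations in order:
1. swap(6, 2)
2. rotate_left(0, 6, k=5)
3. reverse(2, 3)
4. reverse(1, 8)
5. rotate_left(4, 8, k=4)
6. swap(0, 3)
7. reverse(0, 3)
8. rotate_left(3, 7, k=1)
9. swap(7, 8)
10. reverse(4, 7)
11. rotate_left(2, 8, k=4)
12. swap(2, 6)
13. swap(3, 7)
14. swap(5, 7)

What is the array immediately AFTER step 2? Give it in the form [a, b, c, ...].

Answer: [5, 8, 6, 7, 3, 0, 4, 1, 2]

Derivation:
After 1 (swap(6, 2)): [6, 7, 3, 0, 4, 5, 8, 1, 2]
After 2 (rotate_left(0, 6, k=5)): [5, 8, 6, 7, 3, 0, 4, 1, 2]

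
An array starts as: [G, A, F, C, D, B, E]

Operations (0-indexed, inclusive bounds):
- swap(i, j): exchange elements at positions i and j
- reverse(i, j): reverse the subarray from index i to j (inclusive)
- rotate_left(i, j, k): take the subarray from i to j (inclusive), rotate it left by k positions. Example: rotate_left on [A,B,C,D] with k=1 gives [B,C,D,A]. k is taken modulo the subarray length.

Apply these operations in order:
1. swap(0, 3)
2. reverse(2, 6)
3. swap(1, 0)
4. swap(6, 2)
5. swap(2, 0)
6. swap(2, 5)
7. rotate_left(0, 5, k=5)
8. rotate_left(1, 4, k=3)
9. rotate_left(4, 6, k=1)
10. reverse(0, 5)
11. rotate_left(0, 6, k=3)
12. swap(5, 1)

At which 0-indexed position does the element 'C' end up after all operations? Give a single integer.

After 1 (swap(0, 3)): [C, A, F, G, D, B, E]
After 2 (reverse(2, 6)): [C, A, E, B, D, G, F]
After 3 (swap(1, 0)): [A, C, E, B, D, G, F]
After 4 (swap(6, 2)): [A, C, F, B, D, G, E]
After 5 (swap(2, 0)): [F, C, A, B, D, G, E]
After 6 (swap(2, 5)): [F, C, G, B, D, A, E]
After 7 (rotate_left(0, 5, k=5)): [A, F, C, G, B, D, E]
After 8 (rotate_left(1, 4, k=3)): [A, B, F, C, G, D, E]
After 9 (rotate_left(4, 6, k=1)): [A, B, F, C, D, E, G]
After 10 (reverse(0, 5)): [E, D, C, F, B, A, G]
After 11 (rotate_left(0, 6, k=3)): [F, B, A, G, E, D, C]
After 12 (swap(5, 1)): [F, D, A, G, E, B, C]

Answer: 6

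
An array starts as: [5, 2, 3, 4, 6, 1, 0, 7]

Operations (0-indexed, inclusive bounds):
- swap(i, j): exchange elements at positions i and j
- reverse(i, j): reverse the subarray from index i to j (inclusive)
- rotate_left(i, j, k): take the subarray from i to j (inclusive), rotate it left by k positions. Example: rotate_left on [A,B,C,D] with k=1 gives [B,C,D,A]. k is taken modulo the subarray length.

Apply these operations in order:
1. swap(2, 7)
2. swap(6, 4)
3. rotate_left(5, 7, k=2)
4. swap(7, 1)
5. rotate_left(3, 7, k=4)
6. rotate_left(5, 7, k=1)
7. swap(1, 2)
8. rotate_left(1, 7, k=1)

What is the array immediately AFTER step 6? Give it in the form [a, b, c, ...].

After 1 (swap(2, 7)): [5, 2, 7, 4, 6, 1, 0, 3]
After 2 (swap(6, 4)): [5, 2, 7, 4, 0, 1, 6, 3]
After 3 (rotate_left(5, 7, k=2)): [5, 2, 7, 4, 0, 3, 1, 6]
After 4 (swap(7, 1)): [5, 6, 7, 4, 0, 3, 1, 2]
After 5 (rotate_left(3, 7, k=4)): [5, 6, 7, 2, 4, 0, 3, 1]
After 6 (rotate_left(5, 7, k=1)): [5, 6, 7, 2, 4, 3, 1, 0]

Answer: [5, 6, 7, 2, 4, 3, 1, 0]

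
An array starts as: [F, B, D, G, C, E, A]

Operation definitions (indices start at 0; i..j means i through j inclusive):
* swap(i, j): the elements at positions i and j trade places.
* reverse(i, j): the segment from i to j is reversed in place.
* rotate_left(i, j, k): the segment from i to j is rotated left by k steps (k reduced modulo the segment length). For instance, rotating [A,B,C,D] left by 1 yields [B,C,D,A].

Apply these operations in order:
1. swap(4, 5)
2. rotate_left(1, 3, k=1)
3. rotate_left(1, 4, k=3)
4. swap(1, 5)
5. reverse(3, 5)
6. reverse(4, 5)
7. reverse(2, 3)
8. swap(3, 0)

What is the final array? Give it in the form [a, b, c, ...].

Answer: [D, C, E, F, G, B, A]

Derivation:
After 1 (swap(4, 5)): [F, B, D, G, E, C, A]
After 2 (rotate_left(1, 3, k=1)): [F, D, G, B, E, C, A]
After 3 (rotate_left(1, 4, k=3)): [F, E, D, G, B, C, A]
After 4 (swap(1, 5)): [F, C, D, G, B, E, A]
After 5 (reverse(3, 5)): [F, C, D, E, B, G, A]
After 6 (reverse(4, 5)): [F, C, D, E, G, B, A]
After 7 (reverse(2, 3)): [F, C, E, D, G, B, A]
After 8 (swap(3, 0)): [D, C, E, F, G, B, A]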